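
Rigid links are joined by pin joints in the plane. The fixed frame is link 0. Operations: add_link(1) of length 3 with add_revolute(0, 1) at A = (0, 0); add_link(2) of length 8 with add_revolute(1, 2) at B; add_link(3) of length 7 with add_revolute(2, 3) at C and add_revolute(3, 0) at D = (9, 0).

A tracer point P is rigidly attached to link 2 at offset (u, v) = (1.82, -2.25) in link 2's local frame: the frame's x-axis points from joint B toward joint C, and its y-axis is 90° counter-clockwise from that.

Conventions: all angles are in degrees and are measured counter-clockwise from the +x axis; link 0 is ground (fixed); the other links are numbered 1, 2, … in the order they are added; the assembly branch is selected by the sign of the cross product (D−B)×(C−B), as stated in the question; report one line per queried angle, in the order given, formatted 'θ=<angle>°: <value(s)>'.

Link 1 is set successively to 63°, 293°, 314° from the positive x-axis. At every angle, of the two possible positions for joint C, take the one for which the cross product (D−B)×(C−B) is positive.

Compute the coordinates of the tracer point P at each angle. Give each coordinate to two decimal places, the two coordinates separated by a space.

A=(0,0), D=(9.00,0)
θ=63°: B = A + 3.00·(cos63°, sin63°) = (1.3620, 2.6730)
θ=63°: |BD| = 8.0923
θ=63°: circle(B,8.00) ∩ circle(D,7.00): a=4.9729, h=6.2666
θ=63°:   candidates: C₊=(8.1257,6.9452) cross=50.711; C₋=(3.9858,-4.8845) cross=-50.711
θ=63°:   branch + wants cross > 0 → take C=(8.1257,6.9452) (cross=50.711)
θ=63°: ex = (C−B)/|BC| = (0.8455,0.5340); ey = (-0.5340,0.8455)
θ=63°: P = B + 1.82·ex + -2.25·ey = (4.1023,1.7426)
θ=293°: B = A + 3.00·(cos293°, sin293°) = (1.1722, -2.7615)
θ=293°: |BD| = 8.3006
θ=293°: circle(B,8.00) ∩ circle(D,7.00): a=5.0539, h=6.2015
θ=293°:   candidates: C₊=(3.8750,4.7681) cross=51.476; C₋=(8.0013,-6.9284) cross=-51.476
θ=293°:   branch + wants cross > 0 → take C=(3.8750,4.7681) (cross=51.476)
θ=293°: ex = (C−B)/|BC| = (0.3379,0.9412); ey = (-0.9412,0.3379)
θ=293°: P = B + 1.82·ex + -2.25·ey = (3.9048,-1.8087)
θ=314°: B = A + 3.00·(cos314°, sin314°) = (2.0840, -2.1580)
θ=314°: |BD| = 7.2449
θ=314°: circle(B,8.00) ∩ circle(D,7.00): a=4.6577, h=6.5043
θ=314°:   candidates: C₊=(4.5928,5.4384) cross=47.123; C₋=(8.4676,-6.9797) cross=-47.123
θ=314°:   branch + wants cross > 0 → take C=(4.5928,5.4384) (cross=47.123)
θ=314°: ex = (C−B)/|BC| = (0.3136,0.9496); ey = (-0.9496,0.3136)
θ=314°: P = B + 1.82·ex + -2.25·ey = (4.7912,-1.1354)

θ=63°: 4.10 1.74
θ=293°: 3.90 -1.81
θ=314°: 4.79 -1.14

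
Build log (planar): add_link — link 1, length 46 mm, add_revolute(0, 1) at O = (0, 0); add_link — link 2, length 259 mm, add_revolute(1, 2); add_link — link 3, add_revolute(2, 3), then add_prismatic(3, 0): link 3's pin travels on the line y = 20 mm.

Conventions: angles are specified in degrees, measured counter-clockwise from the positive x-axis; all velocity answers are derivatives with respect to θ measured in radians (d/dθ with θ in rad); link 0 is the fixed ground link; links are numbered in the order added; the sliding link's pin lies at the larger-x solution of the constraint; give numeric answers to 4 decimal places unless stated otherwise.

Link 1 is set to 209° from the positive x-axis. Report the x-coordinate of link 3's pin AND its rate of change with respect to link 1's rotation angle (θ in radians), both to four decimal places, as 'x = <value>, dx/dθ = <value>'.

geometry: r = 46 mm, L = 259 mm, e = 20 mm
crank pin P = (r cos θ, r sin θ) = (-40.232507, -22.301243)
h = r sin θ − e = -22.301243 − 20 = -42.301243
x = r cos θ + √(L² − h²) = -40.232507 + 255.522220 = 215.289713
dx/dθ = −r sin θ − h·r cos θ/√(L² − h²) (θ in radians; h = -42.301243) = 15.640824

x = 215.2897, dx/dθ = 15.6408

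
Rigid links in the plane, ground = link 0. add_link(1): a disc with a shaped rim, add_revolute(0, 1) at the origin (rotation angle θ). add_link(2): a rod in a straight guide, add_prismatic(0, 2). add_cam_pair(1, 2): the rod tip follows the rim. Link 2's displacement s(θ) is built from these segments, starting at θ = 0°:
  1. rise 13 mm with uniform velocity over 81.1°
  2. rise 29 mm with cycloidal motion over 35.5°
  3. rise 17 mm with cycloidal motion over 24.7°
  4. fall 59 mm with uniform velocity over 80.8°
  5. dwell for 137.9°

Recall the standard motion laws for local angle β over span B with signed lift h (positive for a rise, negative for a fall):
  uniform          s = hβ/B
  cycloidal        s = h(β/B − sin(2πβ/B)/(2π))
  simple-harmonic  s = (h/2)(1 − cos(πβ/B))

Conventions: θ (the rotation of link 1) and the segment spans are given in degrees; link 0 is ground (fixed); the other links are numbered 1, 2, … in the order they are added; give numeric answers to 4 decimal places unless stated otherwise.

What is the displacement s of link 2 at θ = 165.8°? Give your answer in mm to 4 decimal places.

segment 1 (0° to 81.1°, uniform, h = 13) is passed completely: s = 0.0000 + (13) = 13.0000
segment 2 (81.1° to 116.6°, cycloidal, h = 29) is passed completely: s = 13.0000 + (29) = 42.0000
segment 3 (116.6° to 141.3°, cycloidal, h = 17) is passed completely: s = 42.0000 + (17) = 59.0000
θ = 165.8° falls in segment 4 (141.3° to 222.1°, uniform, h = -59): β = 165.8 − 141.3 = 24.5°, B = 80.8°; Δs = -59·24.5/80.8 = -17.8899; s = 59.0000 − 17.8899 = 41.1101

41.1101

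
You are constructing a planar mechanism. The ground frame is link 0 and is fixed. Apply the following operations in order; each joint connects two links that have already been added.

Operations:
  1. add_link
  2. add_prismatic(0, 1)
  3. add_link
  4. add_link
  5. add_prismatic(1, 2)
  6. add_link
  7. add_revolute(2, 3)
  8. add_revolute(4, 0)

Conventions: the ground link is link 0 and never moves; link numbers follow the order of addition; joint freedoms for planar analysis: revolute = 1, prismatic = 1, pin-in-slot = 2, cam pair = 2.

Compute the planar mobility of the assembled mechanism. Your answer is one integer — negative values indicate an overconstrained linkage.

link 0 = ground. State L|J1|J2 = 1|0|0
+link1  2|0|0
P(0,1) f=1→J1  2|1|0
+link2  3|1|0
+link3  4|1|0
P(1,2) f=1→J1  4|2|0
+link4  5|2|0
R(2,3) f=1→J1  5|3|0
R(4,0) f=1→J1  5|4|0
M = 3(5−1)−2·4−0 = 12−8−0 = 4

M = 4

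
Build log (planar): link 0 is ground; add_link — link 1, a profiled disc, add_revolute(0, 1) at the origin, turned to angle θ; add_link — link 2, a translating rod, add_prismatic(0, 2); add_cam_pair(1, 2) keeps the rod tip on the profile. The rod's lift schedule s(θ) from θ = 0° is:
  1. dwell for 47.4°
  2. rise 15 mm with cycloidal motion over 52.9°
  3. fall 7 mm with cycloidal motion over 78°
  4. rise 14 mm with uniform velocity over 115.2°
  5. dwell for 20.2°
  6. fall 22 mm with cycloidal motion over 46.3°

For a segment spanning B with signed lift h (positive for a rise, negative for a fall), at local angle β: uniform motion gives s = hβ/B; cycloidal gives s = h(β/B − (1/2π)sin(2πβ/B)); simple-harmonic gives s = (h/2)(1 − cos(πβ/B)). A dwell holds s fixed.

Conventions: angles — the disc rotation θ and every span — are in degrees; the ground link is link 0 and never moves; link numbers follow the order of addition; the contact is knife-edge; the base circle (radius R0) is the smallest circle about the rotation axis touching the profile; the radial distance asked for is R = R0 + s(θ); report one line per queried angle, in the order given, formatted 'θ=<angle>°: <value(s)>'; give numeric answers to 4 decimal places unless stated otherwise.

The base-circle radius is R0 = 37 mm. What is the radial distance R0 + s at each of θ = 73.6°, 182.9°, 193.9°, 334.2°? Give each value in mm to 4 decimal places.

seg 1 [0°–47.4°] dwell: s stays 0.0000
seg 2 [47.4°–100.3°] cycloidal, h=15: θ=73.6° here. β=26.2, B=52.9. 15·(0.4953 − sin(2π·0.4953)/(2π)) = 7.3582 → s = 7.3582
seg 2 [47.4°–100.3°] cycloidal, h=15: full span → s += 15 → s = 15.0000
seg 3 [100.3°–178.3°] cycloidal, h=-7: full span → s += -7 → s = 8.0000
seg 4 [178.3°–293.5°] uniform, h=14: θ=182.9° here. β=4.6, B=115.2. 14·4.6/115.2 = 0.5590 → s = 8.5590
seg 4 [178.3°–293.5°] uniform, h=14: θ=193.9° here. β=15.6, B=115.2. 14·15.6/115.2 = 1.8958 → s = 9.8958
seg 4 [178.3°–293.5°] uniform, h=14: full span → s += 14 → s = 22.0000
seg 5 [293.5°–313.7°] dwell: s stays 22.0000
seg 6 [313.7°–360°] cycloidal, h=-22: θ=334.2° here. β=20.5, B=46.3. -22·(0.4428 − sin(2π·0.4428)/(2π)) = -8.5086 → s = 13.4914
θ=73.6°: R = R0 + s = 37 + 7.3582 = 44.3582
θ=182.9°: R = R0 + s = 37 + 8.5590 = 45.5590
θ=193.9°: R = R0 + s = 37 + 9.8958 = 46.8958
θ=334.2°: R = R0 + s = 37 + 13.4914 = 50.4914

θ=73.6°: 44.3582
θ=182.9°: 45.5590
θ=193.9°: 46.8958
θ=334.2°: 50.4914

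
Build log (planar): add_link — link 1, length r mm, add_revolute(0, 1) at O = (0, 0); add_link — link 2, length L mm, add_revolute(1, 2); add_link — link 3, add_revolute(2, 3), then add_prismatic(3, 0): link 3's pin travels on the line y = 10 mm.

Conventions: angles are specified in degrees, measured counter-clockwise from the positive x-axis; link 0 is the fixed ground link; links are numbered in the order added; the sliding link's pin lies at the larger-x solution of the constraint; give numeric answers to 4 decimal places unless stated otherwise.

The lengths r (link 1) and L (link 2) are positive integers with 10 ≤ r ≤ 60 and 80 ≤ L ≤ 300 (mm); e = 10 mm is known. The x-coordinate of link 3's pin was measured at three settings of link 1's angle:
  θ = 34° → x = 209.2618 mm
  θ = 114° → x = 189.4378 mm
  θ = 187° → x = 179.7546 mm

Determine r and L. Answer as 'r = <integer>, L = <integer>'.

constraint per measurement: (x − r cos θ)² + (r sin θ − e)² = L²
subtracting the θ₁ and θ₂ equations cancels the r² and L² terms:
r = (x₁² − x₂²) / (2[(x₁cos θ₁ + e sin θ₁) − (x₂cos θ₂ + e sin θ₂)]) = 16.0000 → r = 16
L² = (x₁ − r cos θ₁)² + (r sin θ₁ − e)² = 38416.0106 → L = 196.0000 → L = 196
check at θ₃=187°: x = 179.7546 (printed 179.7546) ✓

r = 16, L = 196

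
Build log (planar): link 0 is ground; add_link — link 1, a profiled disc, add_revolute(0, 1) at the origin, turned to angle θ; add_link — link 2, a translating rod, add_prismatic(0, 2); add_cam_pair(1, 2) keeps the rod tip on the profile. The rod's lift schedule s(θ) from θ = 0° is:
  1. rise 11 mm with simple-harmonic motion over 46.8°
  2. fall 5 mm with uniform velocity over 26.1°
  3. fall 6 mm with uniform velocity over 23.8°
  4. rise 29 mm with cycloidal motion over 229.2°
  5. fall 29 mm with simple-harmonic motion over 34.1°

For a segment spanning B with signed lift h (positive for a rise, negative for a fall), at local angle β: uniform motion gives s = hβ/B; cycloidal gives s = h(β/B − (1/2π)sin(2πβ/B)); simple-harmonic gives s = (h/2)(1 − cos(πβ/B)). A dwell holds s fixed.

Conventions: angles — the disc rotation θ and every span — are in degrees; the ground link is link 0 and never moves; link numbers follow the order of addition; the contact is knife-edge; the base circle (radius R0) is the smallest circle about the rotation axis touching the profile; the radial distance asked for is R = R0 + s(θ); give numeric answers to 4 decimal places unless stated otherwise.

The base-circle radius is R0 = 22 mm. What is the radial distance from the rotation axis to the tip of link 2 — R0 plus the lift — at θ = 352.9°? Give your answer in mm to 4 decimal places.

seg 1 [0°–46.8°] simple-harmonic, h=11: full span → s += 11 → s = 11.0000
seg 2 [46.8°–72.9°] uniform, h=-5: full span → s += -5 → s = 6.0000
seg 3 [72.9°–96.7°] uniform, h=-6: full span → s += -6 → s = 0.0000
seg 4 [96.7°–325.9°] cycloidal, h=29: full span → s += 29 → s = 29.0000
seg 5 [325.9°–360°] simple-harmonic, h=-29: θ=352.9° here. β=27, B=34.1. -29/2·(1 − cos(π·0.7918)) = -26.0070 → s = 2.9930
R = R0 + s = 22 + 2.9930 = 24.9930

24.9930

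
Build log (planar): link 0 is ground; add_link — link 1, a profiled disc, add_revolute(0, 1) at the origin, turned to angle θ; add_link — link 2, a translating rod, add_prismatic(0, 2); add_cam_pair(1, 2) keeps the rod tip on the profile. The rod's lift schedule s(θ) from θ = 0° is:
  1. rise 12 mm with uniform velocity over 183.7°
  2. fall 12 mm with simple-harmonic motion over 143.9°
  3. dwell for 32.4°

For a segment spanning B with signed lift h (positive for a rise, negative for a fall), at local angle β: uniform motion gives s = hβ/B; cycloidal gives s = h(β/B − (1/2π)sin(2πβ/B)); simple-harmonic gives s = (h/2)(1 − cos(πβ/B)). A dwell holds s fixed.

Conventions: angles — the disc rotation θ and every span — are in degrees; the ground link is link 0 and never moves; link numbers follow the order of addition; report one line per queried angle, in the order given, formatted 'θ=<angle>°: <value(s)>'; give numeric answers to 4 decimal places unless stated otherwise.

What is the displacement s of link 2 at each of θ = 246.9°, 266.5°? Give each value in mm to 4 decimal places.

seg 1 [0°–183.7°] uniform, h=12: full span → s += 12 → s = 12.0000
seg 2 [183.7°–327.6°] simple-harmonic, h=-12: θ=246.9° here. β=63.2, B=143.9. -12/2·(1 − cos(π·0.4392)) = -4.8608 → s = 7.1392
seg 2 [183.7°–327.6°] simple-harmonic, h=-12: θ=266.5° here. β=82.8, B=143.9. -12/2·(1 − cos(π·0.5754)) = -7.4080 → s = 4.5920

θ=246.9°: 7.1392
θ=266.5°: 4.5920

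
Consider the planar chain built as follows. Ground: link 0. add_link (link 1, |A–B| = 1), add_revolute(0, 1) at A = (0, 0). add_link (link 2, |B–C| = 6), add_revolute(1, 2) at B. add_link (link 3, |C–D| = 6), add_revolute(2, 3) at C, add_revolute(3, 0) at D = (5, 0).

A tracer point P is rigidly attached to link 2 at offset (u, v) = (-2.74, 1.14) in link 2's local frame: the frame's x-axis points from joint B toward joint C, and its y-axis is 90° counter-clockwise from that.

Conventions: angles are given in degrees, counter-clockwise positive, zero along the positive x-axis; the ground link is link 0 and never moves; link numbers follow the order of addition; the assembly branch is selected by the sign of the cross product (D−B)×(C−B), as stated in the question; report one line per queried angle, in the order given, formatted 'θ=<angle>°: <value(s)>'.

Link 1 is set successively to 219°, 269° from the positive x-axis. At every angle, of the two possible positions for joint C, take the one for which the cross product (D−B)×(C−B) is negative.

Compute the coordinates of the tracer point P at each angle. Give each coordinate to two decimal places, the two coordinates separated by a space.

A=(0,0), D=(5.00,0)
θ=219°: B = A + 1.00·(cos219°, sin219°) = (-0.7771, -0.6293)
θ=219°: |BD| = 5.8113
θ=219°: circle(B,6.00) ∩ circle(D,6.00): a=2.9057, h=5.2495
θ=219°:   candidates: C₊=(1.5429,4.9040) cross=30.506; C₋=(2.6799,-5.5333) cross=-30.506
θ=219°:   branch - wants cross < 0 → take C=(2.6799,-5.5333) (cross=-30.506)
θ=219°: ex = (C−B)/|BC| = (0.5762,-0.8173); ey = (0.8173,0.5762)
θ=219°: P = B + -2.74·ex + 1.14·ey = (-1.4241,2.2670)
θ=269°: B = A + 1.00·(cos269°, sin269°) = (-0.0175, -0.9998)
θ=269°: |BD| = 5.1161
θ=269°: circle(B,6.00) ∩ circle(D,6.00): a=2.5581, h=5.4274
θ=269°:   candidates: C₊=(1.4306,4.8228) cross=27.767; C₋=(3.5520,-5.8226) cross=-27.767
θ=269°:   branch - wants cross < 0 → take C=(3.5520,-5.8226) (cross=-27.767)
θ=269°: ex = (C−B)/|BC| = (0.5949,-0.8038); ey = (0.8038,0.5949)
θ=269°: P = B + -2.74·ex + 1.14·ey = (-0.7311,1.8807)

θ=219°: -1.42 2.27
θ=269°: -0.73 1.88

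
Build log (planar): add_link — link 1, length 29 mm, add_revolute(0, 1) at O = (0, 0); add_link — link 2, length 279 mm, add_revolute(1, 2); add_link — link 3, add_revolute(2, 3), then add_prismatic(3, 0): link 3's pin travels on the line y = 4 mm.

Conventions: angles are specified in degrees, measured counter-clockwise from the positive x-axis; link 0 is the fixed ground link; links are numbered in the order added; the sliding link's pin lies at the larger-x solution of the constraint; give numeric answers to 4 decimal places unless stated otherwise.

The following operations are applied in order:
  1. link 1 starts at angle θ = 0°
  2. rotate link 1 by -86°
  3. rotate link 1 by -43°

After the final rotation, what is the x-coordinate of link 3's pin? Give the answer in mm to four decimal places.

geometry: r = 29 mm, L = 279 mm, e = 4 mm; θ starts at 0°
rotate link 1 by -86°: θ ← 0° -86° = -86°
rotate link 1 by -43°: θ ← -86° -43° = -129°
crank pin P = (r cos θ, r sin θ) = (-18.250291, -22.537233)
h = r sin θ − e = -22.537233 − 4 = -26.537233
x = r cos θ + √(L² − h²) = -18.250291 + 277.735081 = 259.484790

259.4848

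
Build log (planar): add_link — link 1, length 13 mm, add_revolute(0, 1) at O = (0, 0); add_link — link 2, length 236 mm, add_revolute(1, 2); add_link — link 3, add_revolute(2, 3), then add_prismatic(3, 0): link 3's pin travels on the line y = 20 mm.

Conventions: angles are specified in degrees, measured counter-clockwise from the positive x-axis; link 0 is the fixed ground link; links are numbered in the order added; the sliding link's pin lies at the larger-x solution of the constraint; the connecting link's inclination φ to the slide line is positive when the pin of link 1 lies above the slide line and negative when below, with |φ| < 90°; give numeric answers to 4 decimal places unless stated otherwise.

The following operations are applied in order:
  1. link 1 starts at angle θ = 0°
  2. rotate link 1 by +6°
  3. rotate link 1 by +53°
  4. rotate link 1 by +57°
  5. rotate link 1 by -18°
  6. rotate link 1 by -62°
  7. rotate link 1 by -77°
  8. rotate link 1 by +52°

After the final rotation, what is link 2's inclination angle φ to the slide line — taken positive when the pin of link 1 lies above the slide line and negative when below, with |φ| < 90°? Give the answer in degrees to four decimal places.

geometry: r = 13 mm, L = 236 mm, e = 20 mm; θ starts at 0°
rotate link 1 by +6°: θ ← 0° +6° = 6°
rotate link 1 by +53°: θ ← 6° +53° = 59°
rotate link 1 by +57°: θ ← 59° +57° = 116°
rotate link 1 by -18°: θ ← 116° -18° = 98°
rotate link 1 by -62°: θ ← 98° -62° = 36°
rotate link 1 by -77°: θ ← 36° -77° = -41°
rotate link 1 by +52°: θ ← -41° +52° = 11°
h = r sin θ − e = 2.480517 − 20 = -17.519483
sin φ = h / L = -17.519483 / 236 = -0.07423510
φ = arcsin(-0.07423510) = -4.257274°

-4.2573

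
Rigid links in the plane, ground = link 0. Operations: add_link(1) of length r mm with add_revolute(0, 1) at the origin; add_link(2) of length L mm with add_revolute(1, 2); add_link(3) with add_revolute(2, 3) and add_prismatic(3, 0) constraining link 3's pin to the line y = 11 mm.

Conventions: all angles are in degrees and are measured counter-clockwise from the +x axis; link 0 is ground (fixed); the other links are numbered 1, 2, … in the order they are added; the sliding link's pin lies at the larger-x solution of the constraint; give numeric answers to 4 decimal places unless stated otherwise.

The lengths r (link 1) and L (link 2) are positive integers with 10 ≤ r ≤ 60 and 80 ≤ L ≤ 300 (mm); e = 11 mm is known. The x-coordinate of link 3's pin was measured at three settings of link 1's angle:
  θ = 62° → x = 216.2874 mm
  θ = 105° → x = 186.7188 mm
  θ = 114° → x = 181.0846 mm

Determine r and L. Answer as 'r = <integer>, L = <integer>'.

constraint per measurement: (x − r cos θ)² + (r sin θ − e)² = L²
subtracting the θ₁ and θ₂ equations cancels the r² and L² terms:
r = (x₁² − x₂²) / (2[(x₁cos θ₁ + e sin θ₁) − (x₂cos θ₂ + e sin θ₂)]) = 39.9999 → r = 40
L² = (x₁ − r cos θ₁)² + (r sin θ₁ − e)² = 39600.9828 → L = 199.0000 → L = 199
check at θ₃=114°: x = 181.0846 (printed 181.0846) ✓

r = 40, L = 199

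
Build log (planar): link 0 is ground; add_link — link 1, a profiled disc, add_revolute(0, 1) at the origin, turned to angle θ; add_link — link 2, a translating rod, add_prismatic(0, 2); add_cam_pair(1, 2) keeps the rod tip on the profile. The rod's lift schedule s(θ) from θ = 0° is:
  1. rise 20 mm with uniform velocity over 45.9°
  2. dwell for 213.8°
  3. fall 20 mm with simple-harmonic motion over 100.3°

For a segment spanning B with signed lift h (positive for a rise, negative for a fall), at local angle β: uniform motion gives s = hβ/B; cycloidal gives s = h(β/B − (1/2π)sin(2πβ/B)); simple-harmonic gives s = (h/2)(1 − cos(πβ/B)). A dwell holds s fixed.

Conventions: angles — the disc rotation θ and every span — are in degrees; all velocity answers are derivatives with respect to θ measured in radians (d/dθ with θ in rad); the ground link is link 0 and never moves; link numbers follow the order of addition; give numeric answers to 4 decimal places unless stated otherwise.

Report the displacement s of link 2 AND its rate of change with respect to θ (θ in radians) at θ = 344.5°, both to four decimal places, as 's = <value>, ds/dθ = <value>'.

seg 1 [0°–45.9°] uniform, h=20: full span → s += 20 → s = 20.0000
seg 2 [45.9°–259.7°] dwell: s stays 20.0000
seg 3 [259.7°–360°] simple-harmonic, h=-20: θ=344.5° here. β=84.8, B=100.3. -20/2·(1 − cos(π·0.8455)) = -18.8445 → s = 1.1555
velocity in seg [259.7°–360°] (simple-harmonic), θ in radians: β = 84.8° = 1.4800 rad, B = 100.3° = 1.7506 rad; ds/dθ = (πh/(2B)) sin(πβ/B) = (π·(-20)/(2·1.7506)) sin(π·0.8455) = -8.374435 mm/rad

s = 1.1555, ds/dθ = -8.3744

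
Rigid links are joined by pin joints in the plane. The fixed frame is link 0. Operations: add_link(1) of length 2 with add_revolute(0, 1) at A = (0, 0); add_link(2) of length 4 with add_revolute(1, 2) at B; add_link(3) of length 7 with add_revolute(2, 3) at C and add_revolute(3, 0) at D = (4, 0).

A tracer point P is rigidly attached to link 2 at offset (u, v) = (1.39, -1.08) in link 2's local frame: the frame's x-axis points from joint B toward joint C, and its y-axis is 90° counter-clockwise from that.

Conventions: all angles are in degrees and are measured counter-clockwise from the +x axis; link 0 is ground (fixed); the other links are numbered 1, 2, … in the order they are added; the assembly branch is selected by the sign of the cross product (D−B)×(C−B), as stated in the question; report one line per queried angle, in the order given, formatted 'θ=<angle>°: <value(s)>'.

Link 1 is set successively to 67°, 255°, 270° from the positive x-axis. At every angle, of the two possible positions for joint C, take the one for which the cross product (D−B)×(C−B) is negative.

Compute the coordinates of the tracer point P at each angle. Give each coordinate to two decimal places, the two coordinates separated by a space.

A=(0,0), D=(4.00,0)
θ=67°: B = A + 2.00·(cos67°, sin67°) = (0.7815, 1.8410)
θ=67°: |BD| = 3.7079
θ=67°: circle(B,4.00) ∩ circle(D,7.00): a=-2.5961, h=3.0431
θ=67°:   candidates: C₊=(0.0390,5.7715) cross=11.283; C₋=(-2.9829,0.4885) cross=-11.283
θ=67°:   branch - wants cross < 0 → take C=(-2.9829,0.4885) (cross=-11.283)
θ=67°: ex = (C−B)/|BC| = (-0.9411,-0.3381); ey = (0.3381,-0.9411)
θ=67°: P = B + 1.39·ex + -1.08·ey = (-0.8918,2.3874)
θ=255°: B = A + 2.00·(cos255°, sin255°) = (-0.5176, -1.9319)
θ=255°: |BD| = 4.9134
θ=255°: circle(B,4.00) ∩ circle(D,7.00): a=-0.9015, h=3.8971
θ=255°:   candidates: C₊=(-2.8788,1.2969) cross=19.148; C₋=(0.1857,-5.8695) cross=-19.148
θ=255°:   branch - wants cross < 0 → take C=(0.1857,-5.8695) (cross=-19.148)
θ=255°: ex = (C−B)/|BC| = (0.1758,-0.9844); ey = (0.9844,0.1758)
θ=255°: P = B + 1.39·ex + -1.08·ey = (-1.3364,-3.4901)
θ=270°: B = A + 2.00·(cos270°, sin270°) = (-0.0000, -2.0000)
θ=270°: |BD| = 4.4721
θ=270°: circle(B,4.00) ∩ circle(D,7.00): a=-1.4534, h=3.7266
θ=270°:   candidates: C₊=(-2.9666,0.6832) cross=16.666; C₋=(0.3666,-5.9832) cross=-16.666
θ=270°:   branch - wants cross < 0 → take C=(0.3666,-5.9832) (cross=-16.666)
θ=270°: ex = (C−B)/|BC| = (0.0916,-0.9958); ey = (0.9958,0.0916)
θ=270°: P = B + 1.39·ex + -1.08·ey = (-0.9481,-3.4831)

θ=67°: -0.89 2.39
θ=255°: -1.34 -3.49
θ=270°: -0.95 -3.48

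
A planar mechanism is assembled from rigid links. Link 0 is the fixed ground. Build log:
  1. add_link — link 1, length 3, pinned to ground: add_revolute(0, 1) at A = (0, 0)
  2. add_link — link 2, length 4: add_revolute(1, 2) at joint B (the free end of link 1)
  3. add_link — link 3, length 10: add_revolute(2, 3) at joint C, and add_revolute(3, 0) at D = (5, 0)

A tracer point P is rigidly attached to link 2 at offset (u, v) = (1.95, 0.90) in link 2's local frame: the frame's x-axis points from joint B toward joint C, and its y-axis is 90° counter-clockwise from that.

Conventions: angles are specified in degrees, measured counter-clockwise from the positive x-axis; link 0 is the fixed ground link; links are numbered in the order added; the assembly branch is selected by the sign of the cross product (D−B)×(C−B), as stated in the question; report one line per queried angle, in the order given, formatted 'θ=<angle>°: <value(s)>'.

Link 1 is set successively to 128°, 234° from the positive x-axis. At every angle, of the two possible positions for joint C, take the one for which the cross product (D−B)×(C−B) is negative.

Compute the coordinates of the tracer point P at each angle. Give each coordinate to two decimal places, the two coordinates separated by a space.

A=(0,0), D=(5.00,0)
θ=128°: B = A + 3.00·(cos128°, sin128°) = (-1.8470, 2.3640)
θ=128°: |BD| = 7.2436
θ=128°: circle(B,4.00) ∩ circle(D,10.00): a=-2.1764, h=3.3561
θ=128°:   candidates: C₊=(-2.8089,6.2466) cross=24.310; C₋=(-4.9995,-0.0980) cross=-24.310
θ=128°:   branch - wants cross < 0 → take C=(-4.9995,-0.0980) (cross=-24.310)
θ=128°: ex = (C−B)/|BC| = (-0.7881,-0.6155); ey = (0.6155,-0.7881)
θ=128°: P = B + 1.95·ex + 0.90·ey = (-2.8299,0.4545)
θ=234°: B = A + 3.00·(cos234°, sin234°) = (-1.7634, -2.4271)
θ=234°: |BD| = 7.1856
θ=234°: circle(B,4.00) ∩ circle(D,10.00): a=-2.2522, h=3.3057
θ=234°:   candidates: C₊=(-4.9997,-0.0763) cross=23.754; C₋=(-2.7666,-6.2992) cross=-23.754
θ=234°:   branch - wants cross < 0 → take C=(-2.7666,-6.2992) (cross=-23.754)
θ=234°: ex = (C−B)/|BC| = (-0.2508,-0.9680); ey = (0.9680,-0.2508)
θ=234°: P = B + 1.95·ex + 0.90·ey = (-1.3812,-4.5405)

θ=128°: -2.83 0.45
θ=234°: -1.38 -4.54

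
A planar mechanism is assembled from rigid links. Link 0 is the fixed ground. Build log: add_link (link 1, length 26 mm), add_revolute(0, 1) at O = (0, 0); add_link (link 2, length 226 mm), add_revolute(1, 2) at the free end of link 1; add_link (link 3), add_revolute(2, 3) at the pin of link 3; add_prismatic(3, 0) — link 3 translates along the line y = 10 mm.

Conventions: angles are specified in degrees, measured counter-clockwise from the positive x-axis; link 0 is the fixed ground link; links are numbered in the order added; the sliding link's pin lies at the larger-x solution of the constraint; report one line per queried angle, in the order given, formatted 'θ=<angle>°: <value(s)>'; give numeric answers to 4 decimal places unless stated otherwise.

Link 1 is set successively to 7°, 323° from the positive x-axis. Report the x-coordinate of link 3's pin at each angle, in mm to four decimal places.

geometry: r = 26 mm, L = 226 mm, e = 10 mm
θ=7°: crank pin P = (r cos θ, r sin θ) = (25.806200, 3.168603)
θ=7°: h = r sin θ − e = 3.168603 − 10 = -6.831397
θ=7°: x = r cos θ + √(L² − h²) = 25.806200 + 225.896729 = 251.702929
θ=323°: crank pin P = (r cos θ, r sin θ) = (20.764523, -15.647191)
θ=323°: h = r sin θ − e = -15.647191 − 10 = -25.647191
θ=323°: x = r cos θ + √(L² − h²) = 20.764523 + 224.540022 = 245.304546

θ=7°: 251.7029
θ=323°: 245.3045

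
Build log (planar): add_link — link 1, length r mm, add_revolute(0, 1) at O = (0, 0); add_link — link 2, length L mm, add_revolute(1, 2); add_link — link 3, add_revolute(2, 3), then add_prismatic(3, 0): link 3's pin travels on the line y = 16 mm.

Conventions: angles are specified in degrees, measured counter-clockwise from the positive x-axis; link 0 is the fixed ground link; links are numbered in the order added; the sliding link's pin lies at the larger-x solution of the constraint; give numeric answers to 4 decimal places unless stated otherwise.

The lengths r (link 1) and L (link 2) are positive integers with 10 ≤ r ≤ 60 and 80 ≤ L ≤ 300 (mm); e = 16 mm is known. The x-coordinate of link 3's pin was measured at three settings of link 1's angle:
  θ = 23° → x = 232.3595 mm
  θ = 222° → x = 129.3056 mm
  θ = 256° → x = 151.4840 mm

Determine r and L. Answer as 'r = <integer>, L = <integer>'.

constraint per measurement: (x − r cos θ)² + (r sin θ − e)² = L²
subtracting the θ₁ and θ₂ equations cancels the r² and L² terms:
r = (x₁² − x₂²) / (2[(x₁cos θ₁ + e sin θ₁) − (x₂cos θ₂ + e sin θ₂)]) = 57.0000 → r = 57
L² = (x₁ − r cos θ₁)² + (r sin θ₁ − e)² = 32400.0062 → L = 180.0000 → L = 180
check at θ₃=256°: x = 151.4840 (printed 151.4840) ✓

r = 57, L = 180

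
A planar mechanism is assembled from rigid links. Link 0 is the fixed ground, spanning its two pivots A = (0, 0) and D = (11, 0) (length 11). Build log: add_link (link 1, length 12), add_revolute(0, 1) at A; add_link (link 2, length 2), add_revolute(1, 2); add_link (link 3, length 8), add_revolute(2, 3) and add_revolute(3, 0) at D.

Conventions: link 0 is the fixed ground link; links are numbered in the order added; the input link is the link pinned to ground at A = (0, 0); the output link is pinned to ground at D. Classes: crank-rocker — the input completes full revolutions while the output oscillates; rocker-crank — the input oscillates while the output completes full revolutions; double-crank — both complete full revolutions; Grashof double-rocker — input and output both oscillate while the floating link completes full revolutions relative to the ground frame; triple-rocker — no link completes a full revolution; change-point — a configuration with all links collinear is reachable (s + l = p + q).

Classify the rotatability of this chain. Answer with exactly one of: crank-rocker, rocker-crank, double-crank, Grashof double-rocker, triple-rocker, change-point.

lengths: ground=11, input=12, coupler=2, output=8
sorted: s=2 (shortest), l=12 (longest), p+q=19
s + l = 14 vs p + q = 19
s + l < p + q (Grashof) with shortest = coupler link → Grashof double-rocker

Grashof double-rocker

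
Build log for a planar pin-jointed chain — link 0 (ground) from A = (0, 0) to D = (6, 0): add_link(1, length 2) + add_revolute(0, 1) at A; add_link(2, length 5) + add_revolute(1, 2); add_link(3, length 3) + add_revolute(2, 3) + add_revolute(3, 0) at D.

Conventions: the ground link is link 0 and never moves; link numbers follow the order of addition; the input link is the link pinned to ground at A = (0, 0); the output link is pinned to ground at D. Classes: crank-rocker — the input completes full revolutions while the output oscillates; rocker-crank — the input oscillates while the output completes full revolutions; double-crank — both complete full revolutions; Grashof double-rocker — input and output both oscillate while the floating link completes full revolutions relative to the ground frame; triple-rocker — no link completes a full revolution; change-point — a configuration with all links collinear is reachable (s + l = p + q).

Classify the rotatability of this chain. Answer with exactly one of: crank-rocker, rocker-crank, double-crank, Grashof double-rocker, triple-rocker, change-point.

lengths: ground=6, input=2, coupler=5, output=3
sorted: s=2 (shortest), l=6 (longest), p+q=8
s + l = 8 vs p + q = 8
s + l = p + q → change-point (collinear configuration reachable)

change-point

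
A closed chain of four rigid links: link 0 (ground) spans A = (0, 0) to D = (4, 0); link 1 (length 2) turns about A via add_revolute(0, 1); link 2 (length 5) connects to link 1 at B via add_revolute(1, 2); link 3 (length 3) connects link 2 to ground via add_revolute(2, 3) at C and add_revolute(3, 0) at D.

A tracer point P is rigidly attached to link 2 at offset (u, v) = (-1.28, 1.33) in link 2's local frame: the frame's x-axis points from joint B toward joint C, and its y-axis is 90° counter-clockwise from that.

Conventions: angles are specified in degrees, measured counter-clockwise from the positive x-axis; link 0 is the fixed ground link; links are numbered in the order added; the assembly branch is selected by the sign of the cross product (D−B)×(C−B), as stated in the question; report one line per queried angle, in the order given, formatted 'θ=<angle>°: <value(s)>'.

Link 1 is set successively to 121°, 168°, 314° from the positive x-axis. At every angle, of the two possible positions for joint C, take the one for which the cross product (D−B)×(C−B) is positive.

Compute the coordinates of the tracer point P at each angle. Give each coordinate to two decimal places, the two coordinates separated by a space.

A=(0,0), D=(4.00,0)
θ=121°: B = A + 2.00·(cos121°, sin121°) = (-1.0301, 1.7143)
θ=121°: |BD| = 5.3142
θ=121°: circle(B,5.00) ∩ circle(D,3.00): a=4.1625, h=2.7701
θ=121°:   candidates: C₊=(3.8035,2.9936) cross=14.721; C₋=(2.0163,-2.2505) cross=-14.721
θ=121°:   branch + wants cross > 0 → take C=(3.8035,2.9936) (cross=14.721)
θ=121°: ex = (C−B)/|BC| = (0.9667,0.2558); ey = (-0.2558,0.9667)
θ=121°: P = B + -1.28·ex + 1.33·ey = (-2.6077,2.6726)
θ=168°: B = A + 2.00·(cos168°, sin168°) = (-1.9563, 0.4158)
θ=168°: |BD| = 5.9708
θ=168°: circle(B,5.00) ∩ circle(D,3.00): a=4.3253, h=2.5084
θ=168°:   candidates: C₊=(2.5331,2.6169) cross=14.977; C₋=(2.1838,-2.3877) cross=-14.977
θ=168°:   branch + wants cross > 0 → take C=(2.5331,2.6169) (cross=14.977)
θ=168°: ex = (C−B)/|BC| = (0.8979,0.4402); ey = (-0.4402,0.8979)
θ=168°: P = B + -1.28·ex + 1.33·ey = (-3.6911,1.0465)
θ=314°: B = A + 2.00·(cos314°, sin314°) = (1.3893, -1.4387)
θ=314°: |BD| = 2.9808
θ=314°: circle(B,5.00) ∩ circle(D,3.00): a=4.1742, h=2.7524
θ=314°:   candidates: C₊=(3.7167,2.9866) cross=8.205; C₋=(6.3736,-1.8347) cross=-8.205
θ=314°:   branch + wants cross > 0 → take C=(3.7167,2.9866) (cross=8.205)
θ=314°: ex = (C−B)/|BC| = (0.4655,0.8851); ey = (-0.8851,0.4655)
θ=314°: P = B + -1.28·ex + 1.33·ey = (-0.3836,-1.9525)

θ=121°: -2.61 2.67
θ=168°: -3.69 1.05
θ=314°: -0.38 -1.95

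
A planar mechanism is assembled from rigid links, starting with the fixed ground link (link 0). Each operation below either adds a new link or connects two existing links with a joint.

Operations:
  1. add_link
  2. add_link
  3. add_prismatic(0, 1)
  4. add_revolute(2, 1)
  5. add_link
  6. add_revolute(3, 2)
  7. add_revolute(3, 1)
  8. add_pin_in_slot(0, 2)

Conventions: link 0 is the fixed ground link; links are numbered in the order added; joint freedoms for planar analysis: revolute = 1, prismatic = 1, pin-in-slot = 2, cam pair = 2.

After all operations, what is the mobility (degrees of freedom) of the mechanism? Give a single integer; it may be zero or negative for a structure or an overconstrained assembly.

L=1 J1=0 J2=0
add link → L=2 J1=0 J2=0
add link → L=3 J1=0 J2=0
P@0,1 dof=1 J1 → L=3 J1=1 J2=0
R@2,1 dof=1 J1 → L=3 J1=2 J2=0
add link → L=4 J1=2 J2=0
R@3,2 dof=1 J1 → L=4 J1=3 J2=0
R@3,1 dof=1 J1 → L=4 J1=4 J2=0
PS@0,2 dof=2 J2 → L=4 J1=4 J2=1
M=3(L−1)−2J1−J2=3·3−2·4−1=0

M = 0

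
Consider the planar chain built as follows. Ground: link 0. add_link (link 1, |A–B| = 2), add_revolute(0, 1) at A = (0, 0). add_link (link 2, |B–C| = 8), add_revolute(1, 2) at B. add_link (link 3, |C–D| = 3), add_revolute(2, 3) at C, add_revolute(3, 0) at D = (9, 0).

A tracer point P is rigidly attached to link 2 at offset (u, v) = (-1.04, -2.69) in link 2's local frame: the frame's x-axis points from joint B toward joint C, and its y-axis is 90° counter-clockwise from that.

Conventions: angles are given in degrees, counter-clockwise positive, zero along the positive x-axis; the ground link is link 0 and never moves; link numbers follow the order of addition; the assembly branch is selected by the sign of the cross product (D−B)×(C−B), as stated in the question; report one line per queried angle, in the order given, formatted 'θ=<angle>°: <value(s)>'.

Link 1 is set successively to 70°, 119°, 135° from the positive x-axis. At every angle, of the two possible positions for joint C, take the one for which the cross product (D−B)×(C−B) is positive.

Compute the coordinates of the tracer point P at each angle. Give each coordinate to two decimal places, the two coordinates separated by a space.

A=(0,0), D=(9.00,0)
θ=70°: B = A + 2.00·(cos70°, sin70°) = (0.6840, 1.8794)
θ=70°: |BD| = 8.5257
θ=70°: circle(B,8.00) ∩ circle(D,3.00): a=7.4884, h=2.8150
θ=70°:   candidates: C₊=(8.6087,2.9744) cross=23.999; C₋=(7.3677,-2.5171) cross=-23.999
θ=70°:   branch + wants cross > 0 → take C=(8.6087,2.9744) (cross=23.999)
θ=70°: ex = (C−B)/|BC| = (0.9906,0.1369); ey = (-0.1369,0.9906)
θ=70°: P = B + -1.04·ex + -2.69·ey = (0.0220,-0.9276)
θ=119°: B = A + 2.00·(cos119°, sin119°) = (-0.9696, 1.7492)
θ=119°: |BD| = 10.1219
θ=119°: circle(B,8.00) ∩ circle(D,3.00): a=7.7778, h=1.8722
θ=119°:   candidates: C₊=(7.0147,2.2492) cross=18.951; C₋=(6.3676,-1.4390) cross=-18.951
θ=119°:   branch + wants cross > 0 → take C=(7.0147,2.2492) (cross=18.951)
θ=119°: ex = (C−B)/|BC| = (0.9980,0.0625); ey = (-0.0625,0.9980)
θ=119°: P = B + -1.04·ex + -2.69·ey = (-1.8395,-1.0005)
θ=135°: B = A + 2.00·(cos135°, sin135°) = (-1.4142, 1.4142)
θ=135°: |BD| = 10.5098
θ=135°: circle(B,8.00) ∩ circle(D,3.00): a=7.8715, h=1.4281
θ=135°:   candidates: C₊=(6.5779,1.7701) cross=15.009; C₋=(6.1935,-1.0601) cross=-15.009
θ=135°:   branch + wants cross > 0 → take C=(6.5779,1.7701) (cross=15.009)
θ=135°: ex = (C−B)/|BC| = (0.9990,0.0445); ey = (-0.0445,0.9990)
θ=135°: P = B + -1.04·ex + -2.69·ey = (-2.3335,-1.3194)

θ=70°: 0.02 -0.93
θ=119°: -1.84 -1.00
θ=135°: -2.33 -1.32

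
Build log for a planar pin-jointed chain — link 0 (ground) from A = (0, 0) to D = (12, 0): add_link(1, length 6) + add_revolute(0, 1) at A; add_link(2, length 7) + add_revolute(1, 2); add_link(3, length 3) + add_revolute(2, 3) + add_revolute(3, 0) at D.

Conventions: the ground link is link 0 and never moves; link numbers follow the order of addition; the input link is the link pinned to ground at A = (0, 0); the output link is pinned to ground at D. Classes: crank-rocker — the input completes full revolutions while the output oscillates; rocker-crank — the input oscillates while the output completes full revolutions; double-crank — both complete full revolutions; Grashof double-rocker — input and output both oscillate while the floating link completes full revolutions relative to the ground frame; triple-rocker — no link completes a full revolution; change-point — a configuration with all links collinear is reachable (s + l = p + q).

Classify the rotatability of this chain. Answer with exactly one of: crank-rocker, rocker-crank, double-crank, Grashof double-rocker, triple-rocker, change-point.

lengths: ground=12, input=6, coupler=7, output=3
sorted: s=3 (shortest), l=12 (longest), p+q=13
s + l = 15 vs p + q = 13
s + l > p + q → non-Grashof → no link fully rotates → triple-rocker

triple-rocker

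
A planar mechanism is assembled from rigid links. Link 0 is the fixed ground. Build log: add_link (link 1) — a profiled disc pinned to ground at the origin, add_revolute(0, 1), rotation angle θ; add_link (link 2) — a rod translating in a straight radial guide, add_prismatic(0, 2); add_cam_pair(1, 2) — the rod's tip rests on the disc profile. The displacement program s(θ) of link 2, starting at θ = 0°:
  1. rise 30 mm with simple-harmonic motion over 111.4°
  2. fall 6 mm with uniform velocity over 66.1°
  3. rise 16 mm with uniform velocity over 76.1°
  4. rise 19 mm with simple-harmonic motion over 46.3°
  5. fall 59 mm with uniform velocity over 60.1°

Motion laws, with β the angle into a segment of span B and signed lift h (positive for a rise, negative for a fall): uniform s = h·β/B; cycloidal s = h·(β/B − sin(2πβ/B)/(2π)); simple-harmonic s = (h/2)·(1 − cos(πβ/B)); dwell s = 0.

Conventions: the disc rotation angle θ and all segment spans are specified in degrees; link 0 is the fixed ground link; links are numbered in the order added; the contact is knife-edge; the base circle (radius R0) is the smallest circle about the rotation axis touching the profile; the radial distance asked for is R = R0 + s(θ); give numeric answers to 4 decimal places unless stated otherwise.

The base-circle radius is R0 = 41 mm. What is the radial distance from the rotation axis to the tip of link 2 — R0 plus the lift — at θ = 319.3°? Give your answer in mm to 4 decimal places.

seg 1 [0°–111.4°] simple-harmonic, h=30: full span → s += 30 → s = 30.0000
seg 2 [111.4°–177.5°] uniform, h=-6: full span → s += -6 → s = 24.0000
seg 3 [177.5°–253.6°] uniform, h=16: full span → s += 16 → s = 40.0000
seg 4 [253.6°–299.9°] simple-harmonic, h=19: full span → s += 19 → s = 59.0000
seg 5 [299.9°–360°] uniform, h=-59: θ=319.3° here. β=19.4, B=60.1. -59·19.4/60.1 = -19.0449 → s = 39.9551
R = R0 + s = 41 + 39.9551 = 80.9551

80.9551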